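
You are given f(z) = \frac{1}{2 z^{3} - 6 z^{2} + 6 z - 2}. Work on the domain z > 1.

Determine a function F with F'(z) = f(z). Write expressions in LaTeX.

An antiderivative is F(z) = - \frac{1}{4 \left(z - 1\right)^{2}}.

A first test for any F(z): its z-derivative must equal f(z) identically.
Check: d/dz[- \frac{1}{4 \left(z - 1\right)^{2}}] = \frac{1}{2 z^{3} - 6 z^{2} + 6 z - 2} = f(z).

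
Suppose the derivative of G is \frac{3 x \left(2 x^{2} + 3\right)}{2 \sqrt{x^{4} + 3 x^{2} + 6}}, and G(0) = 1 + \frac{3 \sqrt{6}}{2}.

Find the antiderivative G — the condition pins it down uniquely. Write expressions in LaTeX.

G'(x) matches the chain-rule pattern g'(h)*h' with inner function h(x) = x^{4} + 3 x^{2} + 6; substituting u = h(x) collapses the integral.
A general antiderivative is \frac{3 \sqrt{x^{4} + 3 x^{2} + 6}}{2} + C.
The condition gives C = 1 + \frac{3 \sqrt{6}}{2} - (\frac{3 \sqrt{6}}{2}) = 1.
So G(x) = \frac{3 \sqrt{x^{4} + 3 x^{2} + 6} + 2}{2}.
Check: d/dx[\frac{3 \sqrt{x^{4} + 3 x^{2} + 6} + 2}{2}] = \frac{6 x^{3} + 9 x}{2 \sqrt{x^{4} + 3 x^{2} + 6}}, which equals G'(x).

G(x) = \frac{3 \sqrt{x^{4} + 3 x^{2} + 6} + 2}{2}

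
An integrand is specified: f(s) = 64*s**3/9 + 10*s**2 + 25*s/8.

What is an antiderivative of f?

f matches the chain-rule pattern g'(h)*h' with inner function h(s) = 4*s**2/3 + 5*s/4; substituting u = h(s) collapses the integral.
Check: d/ds[s**2*(16*s + 15)**2/144] = 64*s**3/9 + 10*s**2 + 25*s/8 = f(s).

An antiderivative is F(s) = s**2*(16*s + 15)**2/144.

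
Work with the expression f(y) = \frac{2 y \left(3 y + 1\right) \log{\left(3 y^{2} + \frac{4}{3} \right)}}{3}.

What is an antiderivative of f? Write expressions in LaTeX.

A candidate is checked by its d/dy: the result must match f(y).
Check: d/dy[- \frac{4 y^{3}}{9} - \frac{y^{2}}{3} + \frac{16 y}{27} + \left(\frac{2 y^{3}}{3} + \frac{y^{2}}{3}\right) \log{\left(3 y^{2} + \frac{4}{3} \right)} + \frac{4 \log{\left(y^{2} + \frac{4}{9} \right)}}{27} - \frac{32 \operatorname{atan}{\left(\frac{3 y}{2} \right)}}{81}] = 2 y^{2} \log{\left(3 y^{2} + \frac{4}{3} \right)} + \frac{2 y \log{\left(3 y^{2} + \frac{4}{3} \right)}}{3}, which equals f(y).

An antiderivative is F(y) = - \frac{4 y^{3}}{9} - \frac{y^{2}}{3} + \frac{16 y}{27} + \left(\frac{2 y^{3}}{3} + \frac{y^{2}}{3}\right) \log{\left(3 y^{2} + \frac{4}{3} \right)} + \frac{4 \log{\left(y^{2} + \frac{4}{9} \right)}}{27} - \frac{32 \operatorname{atan}{\left(\frac{3 y}{2} \right)}}{81}.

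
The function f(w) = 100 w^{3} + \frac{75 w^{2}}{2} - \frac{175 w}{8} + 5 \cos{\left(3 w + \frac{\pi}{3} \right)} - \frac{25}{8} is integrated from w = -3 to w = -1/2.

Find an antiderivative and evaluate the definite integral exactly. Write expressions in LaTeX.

The integrand splits into summands that can be handled one at a time.
F(w) = \left(- 5 w^{2} - \frac{5 w}{4} + \frac{5}{4}\right)^{2} + \frac{5 \sin{\left(3 w + \frac{\pi}{3} \right)}}{3} is an antiderivative of f.
Check: d/dw[\left(- 5 w^{2} - \frac{5 w}{4} + \frac{5}{4}\right)^{2} + \frac{5 \sin{\left(3 w + \frac{\pi}{3} \right)}}{3}] = 100 w^{3} + \frac{75 w^{2}}{2} - \frac{175 w}{8} + 5 \cos{\left(3 w + \frac{\pi}{3} \right)} - \frac{25}{8} = f(w).
F(-1/2) = \frac{5 \cos{\left(\frac{\pi}{6} + \frac{3}{2} \right)}}{3} + \frac{25}{64}; F(-3) = \frac{5 \cos{\left(\frac{\pi}{6} + 9 \right)}}{3} + 1600.
Integral = F(-1/2) - F(-3) = - \frac{102375}{64} + \frac{5 \cos{\left(\frac{\pi}{6} + \frac{3}{2} \right)}}{3} - \frac{5 \cos{\left(\frac{\pi}{6} + 9 \right)}}{3}.

Antiderivative: F(w) = \left(- 5 w^{2} - \frac{5 w}{4} + \frac{5}{4}\right)^{2} + \frac{5 \sin{\left(3 w + \frac{\pi}{3} \right)}}{3}; value = - \frac{102375}{64} + \frac{5 \cos{\left(\frac{\pi}{6} + \frac{3}{2} \right)}}{3} - \frac{5 \cos{\left(\frac{\pi}{6} + 9 \right)}}{3}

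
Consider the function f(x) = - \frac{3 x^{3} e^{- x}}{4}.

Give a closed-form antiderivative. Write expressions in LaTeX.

f has the shape u'v + uv' for u = \frac{3 x^{3}}{4} + \frac{9 x^{2}}{4} + \frac{9 x}{2} + \frac{9}{2} and v = e^{- x} — it is the derivative of the product u*v.
Check: d/dx[\frac{3 \left(x^{3} + 3 x^{2} + 6 x + 6\right) e^{- x}}{4}] = - \frac{3 x^{3} e^{- x}}{4} = f(x).

An antiderivative is F(x) = \frac{3 \left(x^{3} + 3 x^{2} + 6 x + 6\right) e^{- x}}{4}.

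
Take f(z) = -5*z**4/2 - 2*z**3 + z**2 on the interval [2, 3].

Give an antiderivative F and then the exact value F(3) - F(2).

Antiderivative: F(z) = -z**3*(3*z**2 + 3*z - 2)/6; value = -395/3

Integrate term by term and add the pieces.
F(z) = -z**3*(3*z**2 + 3*z - 2)/6 is an antiderivative of f.
Check: d/dz[-z**3*(3*z**2 + 3*z - 2)/6] = -5*z**4/2 - 2*z**3 + z**2 = f(z).
F(3) = -153; F(2) = -64/3.
Integral = F(3) - F(2) = -395/3.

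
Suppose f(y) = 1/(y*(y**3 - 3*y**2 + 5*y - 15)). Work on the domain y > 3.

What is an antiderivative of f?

An antiderivative is F(y) = -log(y)/15 + log(y - 3)/42 + 3*log(y**2 + 5)/140 - sqrt(5)*atan(sqrt(5)*y/5)/70.

The denominator factors as y*(y - 3)*(y**2 + 5); partial fractions split f into directly integrable pieces: (3*y - 5)/(70*(y**2 + 5)) + 1/(42*(y - 3)) - 1/(15*y).
Check: d/dy[-log(y)/15 + log(y - 3)/42 + 3*log(y**2 + 5)/140 - sqrt(5)*atan(sqrt(5)*y/5)/70] = 1/(y**4 - 3*y**3 + 5*y**2 - 15*y), which equals f(y).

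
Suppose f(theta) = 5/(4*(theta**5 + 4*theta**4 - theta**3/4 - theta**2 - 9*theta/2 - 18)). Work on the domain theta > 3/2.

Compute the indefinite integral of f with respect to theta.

The denominator factors as (theta + 4)*(2*theta - 3)*(2*theta + 3)*(theta**2 + 2); partial fractions split f into directly integrable pieces: 5*(theta - 4)/(306*(theta**2 + 2)) - 4/(51*(2*theta + 3)) + 20/(561*(2*theta - 3)) + 1/(198*(theta + 4)).
Check: d/dtheta[10*log(theta - 3/2)/561 - 2*log(theta + 3/2)/51 + log(theta + 4)/198 + 5*log(theta**2 + 2)/612 - 5*sqrt(2)*atan(sqrt(2)*theta/2)/153] = 5/(4*theta**5 + 16*theta**4 - theta**3 - 4*theta**2 - 18*theta - 72), which equals f(theta).

F(theta) = 10*log(theta - 3/2)/561 - 2*log(theta + 3/2)/51 + log(theta + 4)/198 + 5*log(theta**2 + 2)/612 - 5*sqrt(2)*atan(sqrt(2)*theta/2)/153 + C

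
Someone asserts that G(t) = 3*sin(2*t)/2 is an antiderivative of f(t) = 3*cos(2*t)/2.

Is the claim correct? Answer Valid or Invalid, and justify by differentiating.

d/dt[G] = 3*cos(2*t)
d/dt[G] - f(t) = 3*cos(2*t)/2 != 0.

Invalid: d/dt[G] - f = 3*cos(2*t)/2, which is not 0.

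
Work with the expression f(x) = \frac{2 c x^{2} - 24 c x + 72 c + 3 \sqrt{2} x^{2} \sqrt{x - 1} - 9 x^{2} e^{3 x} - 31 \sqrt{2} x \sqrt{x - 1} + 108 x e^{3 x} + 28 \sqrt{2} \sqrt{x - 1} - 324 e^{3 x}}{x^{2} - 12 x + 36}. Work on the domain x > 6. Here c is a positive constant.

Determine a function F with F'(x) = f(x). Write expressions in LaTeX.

An antiderivative F(x) passes only if d/dx[F] lands on f(x) exactly.
Check: d/dx[2 c x - 3 e^{3 x} + \frac{\left(2 x - 2\right)^{\frac{5}{2}}}{2 \left(x - 6\right)}] = \frac{2 c x^{2} - 24 c x + 72 c + 3 \sqrt{2} x^{2} \sqrt{x - 1} - 9 x^{2} e^{3 x} - 31 \sqrt{2} x \sqrt{x - 1} + 108 x e^{3 x} + 28 \sqrt{2} \sqrt{x - 1} - 324 e^{3 x}}{x^{2} - 12 x + 36} = f(x).

An antiderivative is F(x) = 2 c x - 3 e^{3 x} + \frac{\left(2 x - 2\right)^{\frac{5}{2}}}{2 \left(x - 6\right)}.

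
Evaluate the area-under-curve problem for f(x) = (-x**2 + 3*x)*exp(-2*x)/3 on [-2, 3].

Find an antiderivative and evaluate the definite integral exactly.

f has the shape u'v + uv' for u = x**2/6 - x/3 - 1/6 and v = exp(-2*x) — it is the derivative of the product u*v.
F(x) = x**2*exp(-2*x)/6 - x*exp(-2*x)/3 - exp(-2*x)/6 is an antiderivative of f.
Check: d/dx[x**2*exp(-2*x)/6 - x*exp(-2*x)/3 - exp(-2*x)/6] = (-x**2 + 3*x)*exp(-2*x)/3 = f(x).
F(3) = exp(-6)/3; F(-2) = 7*exp(4)/6.
Integral = F(3) - F(-2) = -7*exp(4)/6 + exp(-6)/3.

Antiderivative: F(x) = x**2*exp(-2*x)/6 - x*exp(-2*x)/3 - exp(-2*x)/6; value = -7*exp(4)/6 + exp(-6)/3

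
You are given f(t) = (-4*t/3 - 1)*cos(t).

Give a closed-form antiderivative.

An antiderivative is F(t) = -4*t*sin(t)/3 - sin(t) - 4*cos(t)/3.

Differentiate the proposed F(t) back; it has to land on f(t) exactly.
Check: d/dt[-4*t*sin(t)/3 - sin(t) - 4*cos(t)/3] = -4*t*cos(t)/3 - cos(t), which equals f(t).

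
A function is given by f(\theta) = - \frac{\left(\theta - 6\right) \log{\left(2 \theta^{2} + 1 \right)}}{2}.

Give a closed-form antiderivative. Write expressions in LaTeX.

An antiderivative is F(\theta) = \frac{2 \theta^{2} + 2 \theta \left(12 - \theta\right) \log{\left(2 \theta^{2} + 1 \right)} - 48 \theta - \log{\left(\theta^{2} + \frac{1}{2} \right)} + 24 \sqrt{2} \operatorname{atan}{\left(\sqrt{2} \theta \right)}}{8}.

Any candidate F(\theta) must reproduce f(\theta) exactly when differentiated.
Check: d/d\theta[\frac{2 \theta^{2} + 2 \theta \left(12 - \theta\right) \log{\left(2 \theta^{2} + 1 \right)} - 48 \theta - \log{\left(\theta^{2} + \frac{1}{2} \right)} + 24 \sqrt{2} \operatorname{atan}{\left(\sqrt{2} \theta \right)}}{8}] = - \frac{\theta \log{\left(2 \theta^{2} + 1 \right)}}{2} + 3 \log{\left(2 \theta^{2} + 1 \right)}, which equals f(\theta).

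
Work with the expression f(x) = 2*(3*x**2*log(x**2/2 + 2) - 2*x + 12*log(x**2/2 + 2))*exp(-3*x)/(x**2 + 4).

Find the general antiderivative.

F(x) = -2*exp(-3*x)*log(x**2/2 + 2) + C

f has the shape u'v + uv' for u = -2*exp(-3*x) and v = log(x**2/2 + 2) — it is the derivative of the product u*v.
Check: d/dx[-2*exp(-3*x)*log(x**2/2 + 2)] = (6*x**2*log(x**2/2 + 2) - 4*x + 24*log(x**2/2 + 2))/(x**2*exp(3*x) + 4*exp(3*x)), which equals f(x).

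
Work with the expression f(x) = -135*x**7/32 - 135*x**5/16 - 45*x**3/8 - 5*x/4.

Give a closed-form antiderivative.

An antiderivative is F(x) = -5*(-3*x**2 - 2)**4/768.

The substitution u = -3*x**2/4 - 1/2 works: f is exactly (dF/du)*(du/dx) for that inner function.
Check: d/dx[-5*(-3*x**2 - 2)**4/768] = -135*x**7/32 - 135*x**5/16 - 45*x**3/8 - 5*x/4 = f(x).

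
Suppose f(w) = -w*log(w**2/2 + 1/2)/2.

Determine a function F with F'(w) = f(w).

A first test for any F(w): its w-derivative must equal f(w) identically.
Check: d/dw[-w**2*log(w**2/2 + 1/2)/4 + w**2/4 - log(w**2 + 1)/4] = -w*log(w**2 + 1)/2 + w*log(2)/2, which equals f(w).

An antiderivative is F(w) = -w**2*log(w**2/2 + 1/2)/4 + w**2/4 - log(w**2 + 1)/4.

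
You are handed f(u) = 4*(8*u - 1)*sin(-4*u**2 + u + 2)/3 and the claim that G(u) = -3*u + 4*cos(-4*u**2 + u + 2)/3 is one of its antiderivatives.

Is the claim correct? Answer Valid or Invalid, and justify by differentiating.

Invalid: d/du[G] - f = -3, which is not 0.

d/du[G] = 32*u*sin(-4*u**2 + u + 2)/3 - 4*sin(-4*u**2 + u + 2)/3 - 3
d/du[G] - f(u) = -3 != 0.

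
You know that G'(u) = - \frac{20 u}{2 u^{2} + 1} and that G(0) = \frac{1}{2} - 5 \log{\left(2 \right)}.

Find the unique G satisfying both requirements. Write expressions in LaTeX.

The substitution w = 4 u^{2} + 2 works: G'(u) is exactly (dG/dw)*(dw/du) for that inner function.
A general antiderivative is - 5 \log{\left(4 u^{2} + 2 \right)} + C.
The condition gives C = \frac{1}{2} - 5 \log{\left(2 \right)} - (- 5 \log{\left(2 \right)}) = \frac{1}{2}.
So G(u) = - 5 \log{\left(2 u^{2} + 1 \right)} - 5 \log{\left(2 \right)} + \frac{1}{2}.
Check: d/du[- 5 \log{\left(2 u^{2} + 1 \right)} - 5 \log{\left(2 \right)} + \frac{1}{2}] = - \frac{20 u}{2 u^{2} + 1} = G'(u).

G(u) = - 5 \log{\left(2 u^{2} + 1 \right)} - 5 \log{\left(2 \right)} + \frac{1}{2}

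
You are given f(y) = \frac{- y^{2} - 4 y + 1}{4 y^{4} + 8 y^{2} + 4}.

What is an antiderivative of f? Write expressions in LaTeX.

An antiderivative is F(y) = \frac{\frac{y}{4} + \frac{1}{2}}{y^{2} + 1}.

Recognize the product-rule pattern: f = u'v + uv' with u = \frac{1}{y^{2} + 1}, v = \frac{y}{4} + \frac{1}{2}, so integration by parts undoes it.
Check: d/dy[\frac{\frac{y}{4} + \frac{1}{2}}{y^{2} + 1}] = \frac{- y^{2} - 4 y + 1}{4 y^{4} + 8 y^{2} + 4} = f(y).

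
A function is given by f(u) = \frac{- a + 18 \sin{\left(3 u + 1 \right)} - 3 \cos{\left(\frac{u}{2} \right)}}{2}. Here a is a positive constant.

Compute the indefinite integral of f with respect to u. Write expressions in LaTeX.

Differentiate the proposed F(u) back; it has to land on f(u) exactly.
Check: d/du[- \frac{a u}{2} - 3 \sin{\left(\frac{u}{2} \right)} - 3 \cos{\left(3 u + 1 \right)}] = - \frac{a}{2} + 9 \sin{\left(3 u + 1 \right)} - \frac{3 \cos{\left(\frac{u}{2} \right)}}{2}, which equals f(u).

F(u) = - \frac{a u}{2} - 3 \sin{\left(\frac{u}{2} \right)} - 3 \cos{\left(3 u + 1 \right)} + C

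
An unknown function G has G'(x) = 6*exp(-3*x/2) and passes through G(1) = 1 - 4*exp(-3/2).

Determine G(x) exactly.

A candidate passes only if d/dx[G] lands on the given G'(x) exactly.
A general antiderivative is -4*exp(-3*x/2) + C.
The condition gives C = 1 - 4*exp(-3/2) - (-4*exp(-3/2)) = 1.
So G(x) = 1 - 4*exp(-3*x/2).
Check: d/dx[1 - 4*exp(-3*x/2)] = 6*exp(-3*x/2) = G'(x).

G(x) = 1 - 4*exp(-3*x/2)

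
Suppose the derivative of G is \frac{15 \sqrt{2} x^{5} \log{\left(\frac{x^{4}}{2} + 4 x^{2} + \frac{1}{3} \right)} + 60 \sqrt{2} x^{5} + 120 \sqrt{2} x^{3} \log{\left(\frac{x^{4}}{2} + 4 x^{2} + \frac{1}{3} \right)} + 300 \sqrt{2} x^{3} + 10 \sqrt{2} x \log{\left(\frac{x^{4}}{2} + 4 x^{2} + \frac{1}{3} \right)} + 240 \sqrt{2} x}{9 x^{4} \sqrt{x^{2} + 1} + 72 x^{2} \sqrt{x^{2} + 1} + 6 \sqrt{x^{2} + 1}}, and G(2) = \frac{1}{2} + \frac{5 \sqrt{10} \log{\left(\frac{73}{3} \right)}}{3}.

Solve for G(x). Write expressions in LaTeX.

G(x) = \frac{5 \sqrt{2} \sqrt{x^{2} + 1} \log{\left(\frac{x^{4}}{2} + 4 x^{2} + \frac{1}{3} \right)}}{3} + \frac{1}{2}

Recognize the product-rule pattern: G'(x) = u'v + uv' with u = \frac{5 \sqrt{2 x^{2} + 2}}{3}, v = \log{\left(\frac{x^{4}}{2} + 4 x^{2} + \frac{1}{3} \right)}, so integration by parts undoes it.
A general antiderivative is \frac{5 \sqrt{2 x^{2} + 2} \log{\left(\frac{x^{4}}{2} + 4 x^{2} + \frac{1}{3} \right)}}{3} + C.
The condition gives C = \frac{1}{2} + \frac{5 \sqrt{10} \log{\left(\frac{73}{3} \right)}}{3} - (\frac{5 \sqrt{10} \log{\left(\frac{73}{3} \right)}}{3}) = \frac{1}{2}.
So G(x) = \frac{5 \sqrt{2} \sqrt{x^{2} + 1} \log{\left(\frac{x^{4}}{2} + 4 x^{2} + \frac{1}{3} \right)}}{3} + \frac{1}{2}.
Check: d/dx[\frac{5 \sqrt{2} \sqrt{x^{2} + 1} \log{\left(\frac{x^{4}}{2} + 4 x^{2} + \frac{1}{3} \right)}}{3} + \frac{1}{2}] = \frac{15 \sqrt{2} x^{5} \log{\left(\frac{x^{4}}{2} + 4 x^{2} + \frac{1}{3} \right)} + 60 \sqrt{2} x^{5} + 120 \sqrt{2} x^{3} \log{\left(\frac{x^{4}}{2} + 4 x^{2} + \frac{1}{3} \right)} + 300 \sqrt{2} x^{3} + 10 \sqrt{2} x \log{\left(\frac{x^{4}}{2} + 4 x^{2} + \frac{1}{3} \right)} + 240 \sqrt{2} x}{9 x^{4} \sqrt{x^{2} + 1} + 72 x^{2} \sqrt{x^{2} + 1} + 6 \sqrt{x^{2} + 1}} = G'(x).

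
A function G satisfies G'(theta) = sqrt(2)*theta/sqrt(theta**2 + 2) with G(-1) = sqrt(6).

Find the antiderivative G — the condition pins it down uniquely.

G'(theta) matches the chain-rule pattern g'(h)*h' with inner function h(theta) = 2*theta**2 + 4; substituting u = h(theta) collapses the integral.
A general antiderivative is sqrt(2*theta**2 + 4) + C.
The condition gives C = sqrt(6) - (sqrt(6)) = 0.
So G(theta) = sqrt(2*theta**2 + 4).
Check: d/dtheta[sqrt(2*theta**2 + 4)] = sqrt(2)*theta/sqrt(theta**2 + 2) = G'(theta).

G(theta) = sqrt(2*theta**2 + 4)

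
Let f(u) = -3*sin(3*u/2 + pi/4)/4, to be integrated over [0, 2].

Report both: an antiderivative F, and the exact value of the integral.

Any candidate F(u) must reproduce f(u) exactly when differentiated.
F(u) = cos(3*u/2 + pi/4)/2 is an antiderivative of f.
Check: d/du[cos(3*u/2 + pi/4)/2] = -3*sin(3*u/2 + pi/4)/4 = f(u).
F(2) = cos(pi/4 + 3)/2; F(0) = sqrt(2)/4.
Integral = F(2) - F(0) = cos(pi/4 + 3)/2 - sqrt(2)/4.

Antiderivative: F(u) = cos(3*u/2 + pi/4)/2; value = cos(pi/4 + 3)/2 - sqrt(2)/4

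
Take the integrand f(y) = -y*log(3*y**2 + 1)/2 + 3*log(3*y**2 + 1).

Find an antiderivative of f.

An antiderivative is F(y) = -y**2*log(3*y**2 + 1)/4 + y**2/4 + 3*y*log(3*y**2 + 1) - 6*y - log(y**2 + 1/3)/12 + 2*sqrt(3)*atan(sqrt(3)*y).

Integrate term by term and add the pieces.
Check: d/dy[-y**2*log(3*y**2 + 1)/4 + y**2/4 + 3*y*log(3*y**2 + 1) - 6*y - log(y**2 + 1/3)/12 + 2*sqrt(3)*atan(sqrt(3)*y)] = -y*log(3*y**2 + 1)/2 + 3*log(3*y**2 + 1) = f(y).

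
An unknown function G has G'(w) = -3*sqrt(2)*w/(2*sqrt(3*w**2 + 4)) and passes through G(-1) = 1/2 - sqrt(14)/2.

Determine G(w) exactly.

The substitution u = 3*w**2/2 + 2 works: G'(w) is exactly (dG/du)*(du/dw) for that inner function.
A general antiderivative is -sqrt(3*w**2/2 + 2) + C.
The condition gives C = 1/2 - sqrt(14)/2 - (-sqrt(14)/2) = 1/2.
So G(w) = (-sqrt(2)*sqrt(3*w**2 + 4) + 1)/2.
Check: d/dw[(-sqrt(2)*sqrt(3*w**2 + 4) + 1)/2] = -3*sqrt(2)*w/(2*sqrt(3*w**2 + 4)) = G'(w).

G(w) = (-sqrt(2)*sqrt(3*w**2 + 4) + 1)/2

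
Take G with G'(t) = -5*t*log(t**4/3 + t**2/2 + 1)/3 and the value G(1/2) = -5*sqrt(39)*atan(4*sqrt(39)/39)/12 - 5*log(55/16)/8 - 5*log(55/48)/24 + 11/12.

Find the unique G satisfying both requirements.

Whatever form G(t) takes, its d/dt must return the stated G'(t).
A general antiderivative is -5*t**2*log(t**4/3 + t**2/2 + 1)/6 + 5*t**2/3 - 5*log(t**4 + 3*t**2/2 + 3)/8 - 5*sqrt(39)*atan(4*sqrt(39)*t**2/39 + sqrt(39)/13)/12 + C.
The condition gives C = -5*sqrt(39)*atan(4*sqrt(39)/39)/12 - 5*log(55/16)/8 - 5*log(55/48)/24 + 11/12 - (-5*sqrt(39)*atan(4*sqrt(39)/39)/12 - 5*log(55/16)/8 - 5*log(55/48)/24 + 5/12) = 1/2.
So G(t) = -5*t**2*log(t**4/3 + t**2/2 + 1)/6 + 5*t**2/3 - 5*log(t**4 + 3*t**2/2 + 3)/8 - 5*sqrt(39)*atan(4*sqrt(39)*t**2/39 + sqrt(39)/13)/12 + 1/2.
Check: d/dt[-5*t**2*log(t**4/3 + t**2/2 + 1)/6 + 5*t**2/3 - 5*log(t**4 + 3*t**2/2 + 3)/8 - 5*sqrt(39)*atan(4*sqrt(39)*t**2/39 + sqrt(39)/13)/12 + 1/2] = -5*t*log(t**4/3 + t**2/2 + 1)/3 = G'(t).

G(t) = -5*t**2*log(t**4/3 + t**2/2 + 1)/6 + 5*t**2/3 - 5*log(t**4 + 3*t**2/2 + 3)/8 - 5*sqrt(39)*atan(4*sqrt(39)*t**2/39 + sqrt(39)/13)/12 + 1/2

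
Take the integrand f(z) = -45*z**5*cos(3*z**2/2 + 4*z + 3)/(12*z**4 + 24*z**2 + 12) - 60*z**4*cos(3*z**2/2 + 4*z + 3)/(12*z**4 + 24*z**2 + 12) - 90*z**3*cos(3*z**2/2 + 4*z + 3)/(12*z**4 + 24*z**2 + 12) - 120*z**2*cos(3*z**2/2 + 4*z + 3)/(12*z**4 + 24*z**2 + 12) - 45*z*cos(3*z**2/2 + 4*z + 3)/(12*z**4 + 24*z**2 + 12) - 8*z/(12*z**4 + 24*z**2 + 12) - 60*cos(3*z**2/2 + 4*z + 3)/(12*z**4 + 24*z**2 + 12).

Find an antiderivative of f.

Integrate term by term and add the pieces.
Check: d/dz[(-15*z**2*sin(3*z**2/2 + 4*z + 3) - 15*sin(3*z**2/2 + 4*z + 3) + 4)/(12*z**2 + 12)] = (-45*z**5*cos(3*z**2/2 + 4*z + 3) - 60*z**4*cos(3*z**2/2 + 4*z + 3) - 90*z**3*cos(3*z**2/2 + 4*z + 3) - 120*z**2*cos(3*z**2/2 + 4*z + 3) - 45*z*cos(3*z**2/2 + 4*z + 3) - 8*z - 60*cos(3*z**2/2 + 4*z + 3))/(12*z**4 + 24*z**2 + 12), which equals f(z).

An antiderivative is F(z) = (-15*z**2*sin(3*z**2/2 + 4*z + 3) - 15*sin(3*z**2/2 + 4*z + 3) + 4)/(12*z**2 + 12).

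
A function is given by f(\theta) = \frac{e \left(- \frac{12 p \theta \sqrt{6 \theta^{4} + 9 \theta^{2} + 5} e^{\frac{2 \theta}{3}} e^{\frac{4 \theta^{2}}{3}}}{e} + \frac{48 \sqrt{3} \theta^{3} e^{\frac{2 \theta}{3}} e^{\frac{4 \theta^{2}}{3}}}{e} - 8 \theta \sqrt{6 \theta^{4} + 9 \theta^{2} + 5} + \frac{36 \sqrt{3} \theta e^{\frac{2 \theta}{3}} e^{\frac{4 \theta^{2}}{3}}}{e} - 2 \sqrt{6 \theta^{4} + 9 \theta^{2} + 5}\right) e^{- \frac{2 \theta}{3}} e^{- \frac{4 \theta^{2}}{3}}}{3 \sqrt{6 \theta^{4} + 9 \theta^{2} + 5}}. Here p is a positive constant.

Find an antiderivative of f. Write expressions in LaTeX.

An antiderivative is F(\theta) = - \frac{6 p \theta^{2} - 4 \sqrt{3} \sqrt{6 \theta^{4} + 9 \theta^{2} + 5} - 3 e e^{- \frac{2 \theta}{3}} e^{- \frac{4 \theta^{2}}{3}}}{3}.

Since d/d\theta undoes antidifferentiation here, F'(\theta) = f(\theta) is required of F(\theta).
Check: d/d\theta[- \frac{6 p \theta^{2} - 4 \sqrt{3} \sqrt{6 \theta^{4} + 9 \theta^{2} + 5} - 3 e e^{- \frac{2 \theta}{3}} e^{- \frac{4 \theta^{2}}{3}}}{3}] = \frac{\left(- 12 p \theta \sqrt{6 \theta^{4} + 9 \theta^{2} + 5} e^{\frac{2 \theta}{3}} e^{\frac{4 \theta^{2}}{3}} + 48 \sqrt{3} \theta^{3} e^{\frac{2 \theta}{3}} e^{\frac{4 \theta^{2}}{3}} - 8 e \theta \sqrt{6 \theta^{4} + 9 \theta^{2} + 5} + 36 \sqrt{3} \theta e^{\frac{2 \theta}{3}} e^{\frac{4 \theta^{2}}{3}} - 2 e \sqrt{6 \theta^{4} + 9 \theta^{2} + 5}\right) e^{- \frac{2 \theta}{3}} e^{- \frac{4 \theta^{2}}{3}}}{3 \sqrt{6 \theta^{4} + 9 \theta^{2} + 5}}, which equals f(\theta).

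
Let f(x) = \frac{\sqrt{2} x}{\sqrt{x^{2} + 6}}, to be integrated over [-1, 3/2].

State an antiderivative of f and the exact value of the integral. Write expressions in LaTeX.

The substitution u = \frac{x^{2}}{2} + 3 works: f is exactly (dF/du)*(du/dx) for that inner function.
F(x) = 2 \sqrt{\frac{x^{2}}{2} + 3} is an antiderivative of f.
Check: d/dx[2 \sqrt{\frac{x^{2}}{2} + 3}] = \frac{\sqrt{2} x}{\sqrt{x^{2} + 6}} = f(x).
F(3/2) = \frac{\sqrt{66}}{2}; F(-1) = \sqrt{14}.
Integral = F(3/2) - F(-1) = - \sqrt{14} + \frac{\sqrt{66}}{2}.

Antiderivative: F(x) = 2 \sqrt{\frac{x^{2}}{2} + 3}; value = - \sqrt{14} + \frac{\sqrt{66}}{2}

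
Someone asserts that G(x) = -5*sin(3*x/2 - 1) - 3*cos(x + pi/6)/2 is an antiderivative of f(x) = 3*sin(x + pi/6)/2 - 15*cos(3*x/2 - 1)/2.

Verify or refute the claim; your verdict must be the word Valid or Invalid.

d/dx[G] = 3*sin(x + pi/6)/2 - 15*cos(3*x/2 - 1)/2
This equals f(x) exactly, so the claim holds.

Valid. The derivative of G reproduces f.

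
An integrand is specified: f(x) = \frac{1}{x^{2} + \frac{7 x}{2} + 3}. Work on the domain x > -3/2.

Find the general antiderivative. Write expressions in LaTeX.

Factor the denominator (\left(x + 2\right) \left(2 x + 3\right)) and decompose: f = \frac{4}{2 x + 3} - \frac{2}{x + 2}; each piece integrates to a log, atan, or power term.
Check: d/dx[2 \log{\left(x + \frac{3}{2} \right)} - 2 \log{\left(x + 2 \right)}] = \frac{2}{2 x^{2} + 7 x + 6}, which equals f(x).

F(x) = 2 \log{\left(x + \frac{3}{2} \right)} - 2 \log{\left(x + 2 \right)} + C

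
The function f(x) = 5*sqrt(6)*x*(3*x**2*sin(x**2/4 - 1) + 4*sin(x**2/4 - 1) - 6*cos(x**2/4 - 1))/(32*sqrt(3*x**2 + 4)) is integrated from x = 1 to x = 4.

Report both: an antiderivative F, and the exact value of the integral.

Recognize the product-rule pattern: f = u'v + uv' with u = -15*sqrt(x**2/2 + 2/3)/8, v = cos(x**2/4 - 1), so integration by parts undoes it.
F(x) = -5*sqrt(6)*sqrt(3*x**2 + 4)*cos(x**2/4 - 1)/16 is an antiderivative of f.
Check: d/dx[-5*sqrt(6)*sqrt(3*x**2 + 4)*cos(x**2/4 - 1)/16] = (15*sqrt(6)*x**3*sin(x**2/4 - 1) + 20*sqrt(6)*x*sin(x**2/4 - 1) - 30*sqrt(6)*x*cos(x**2/4 - 1))/(32*sqrt(3*x**2 + 4)), which equals f(x).
F(4) = -5*sqrt(78)*cos(3)/8; F(1) = -5*sqrt(42)*cos(3/4)/16.
Integral = F(4) - F(1) = 5*sqrt(42)*cos(3/4)/16 - 5*sqrt(78)*cos(3)/8.

Antiderivative: F(x) = -5*sqrt(6)*sqrt(3*x**2 + 4)*cos(x**2/4 - 1)/16; value = 5*sqrt(42)*cos(3/4)/16 - 5*sqrt(78)*cos(3)/8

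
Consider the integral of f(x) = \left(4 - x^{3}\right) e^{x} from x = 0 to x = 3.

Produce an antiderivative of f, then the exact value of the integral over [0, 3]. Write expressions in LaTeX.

Antiderivative: F(x) = \left(- x^{3} + 3 x^{2} - 6 x + 10\right) e^{x}; value = - 8 e^{3} - 10

Recognize the product-rule pattern: f = u'v + uv' with u = - x^{3} + 3 x^{2} - 6 x + 10, v = e^{x}, so integration by parts undoes it.
F(x) = \left(- x^{3} + 3 x^{2} - 6 x + 10\right) e^{x} is an antiderivative of f.
Check: d/dx[\left(- x^{3} + 3 x^{2} - 6 x + 10\right) e^{x}] = - x^{3} e^{x} + 4 e^{x}, which equals f(x).
F(3) = - 8 e^{3}; F(0) = 10.
Integral = F(3) - F(0) = - 8 e^{3} - 10.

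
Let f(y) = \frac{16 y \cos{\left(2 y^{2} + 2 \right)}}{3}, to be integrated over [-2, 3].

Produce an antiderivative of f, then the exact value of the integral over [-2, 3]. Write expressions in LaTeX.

f matches the chain-rule pattern g'(h)*h' with inner function h(y) = 2 y^{2} + 2; substituting u = h(y) collapses the integral.
F(y) = \frac{4 \sin{\left(2 y^{2} + 2 \right)}}{3} is an antiderivative of f.
Check: d/dy[\frac{4 \sin{\left(2 y^{2} + 2 \right)}}{3}] = \frac{16 y \cos{\left(2 y^{2} + 2 \right)}}{3} = f(y).
F(3) = \frac{4 \sin{\left(20 \right)}}{3}; F(-2) = \frac{4 \sin{\left(10 \right)}}{3}.
Integral = F(3) - F(-2) = - \frac{4 \sin{\left(10 \right)}}{3} + \frac{4 \sin{\left(20 \right)}}{3}.

Antiderivative: F(y) = \frac{4 \sin{\left(2 y^{2} + 2 \right)}}{3}; value = - \frac{4 \sin{\left(10 \right)}}{3} + \frac{4 \sin{\left(20 \right)}}{3}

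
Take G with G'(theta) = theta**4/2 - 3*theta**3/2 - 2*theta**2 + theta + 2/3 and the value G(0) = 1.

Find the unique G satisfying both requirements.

The integrand splits into summands that can be handled one at a time.
A general antiderivative is theta**5/10 - 3*theta**4/8 - 2*theta**3/3 + theta**2/2 + 2*theta/3 + C.
The condition gives C = 1 - (0) = 1.
So G(theta) = theta**5/10 - 3*theta**4/8 - 2*theta**3/3 + theta**2/2 + 2*theta/3 + 1.
Check: d/dtheta[theta**5/10 - 3*theta**4/8 - 2*theta**3/3 + theta**2/2 + 2*theta/3 + 1] = theta**4/2 - 3*theta**3/2 - 2*theta**2 + theta + 2/3 = G'(theta).

G(theta) = theta**5/10 - 3*theta**4/8 - 2*theta**3/3 + theta**2/2 + 2*theta/3 + 1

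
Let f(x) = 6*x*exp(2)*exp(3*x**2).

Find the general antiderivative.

F(x) = exp(2)*exp(3*x**2) + C

The substitution u = 3*x**2 + 2 works: f is exactly (dF/du)*(du/dx) for that inner function.
Check: d/dx[exp(2)*exp(3*x**2)] = 6*x*exp(2)*exp(3*x**2) = f(x).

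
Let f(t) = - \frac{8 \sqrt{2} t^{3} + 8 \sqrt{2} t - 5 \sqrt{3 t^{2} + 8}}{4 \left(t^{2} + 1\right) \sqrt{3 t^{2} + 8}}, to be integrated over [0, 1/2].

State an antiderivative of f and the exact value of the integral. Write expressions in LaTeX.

Antiderivative: F(t) = \frac{- 8 \sqrt{2} \sqrt{3 t^{2} + 8} + 15 \operatorname{atan}{\left(t \right)}}{12}; value = - \frac{\sqrt{70}}{3} + \frac{5 \operatorname{atan}{\left(\frac{1}{2} \right)}}{4} + \frac{8}{3}

A candidate is checked by its d/dt: the result must match f(t).
F(t) = \frac{- 8 \sqrt{2} \sqrt{3 t^{2} + 8} + 15 \operatorname{atan}{\left(t \right)}}{12} is an antiderivative of f.
Check: d/dt[\frac{- 8 \sqrt{2} \sqrt{3 t^{2} + 8} + 15 \operatorname{atan}{\left(t \right)}}{12}] = \frac{- 8 \sqrt{2} t^{3} - 8 \sqrt{2} t + 5 \sqrt{3 t^{2} + 8}}{4 t^{2} \sqrt{3 t^{2} + 8} + 4 \sqrt{3 t^{2} + 8}}, which equals f(t).
F(1/2) = - \frac{\sqrt{70}}{3} + \frac{5 \operatorname{atan}{\left(\frac{1}{2} \right)}}{4}; F(0) = - \frac{8}{3}.
Integral = F(1/2) - F(0) = - \frac{\sqrt{70}}{3} + \frac{5 \operatorname{atan}{\left(\frac{1}{2} \right)}}{4} + \frac{8}{3}.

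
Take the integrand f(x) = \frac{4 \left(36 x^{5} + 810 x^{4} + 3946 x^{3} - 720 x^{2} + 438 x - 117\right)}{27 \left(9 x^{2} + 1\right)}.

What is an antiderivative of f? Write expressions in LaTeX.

A candidate is checked by its d/dx: the result must match f(x).
Check: d/dx[\frac{4 \left(\left(- x^{2} - 15 x + 3\right)^{2} - 9 \operatorname{atan}{\left(3 x \right)}\right)}{27}] = \frac{144 x^{5} + 3240 x^{4} + 15784 x^{3} - 2880 x^{2} + 1752 x - 468}{243 x^{2} + 27}, which equals f(x).

An antiderivative is F(x) = \frac{4 \left(\left(- x^{2} - 15 x + 3\right)^{2} - 9 \operatorname{atan}{\left(3 x \right)}\right)}{27}.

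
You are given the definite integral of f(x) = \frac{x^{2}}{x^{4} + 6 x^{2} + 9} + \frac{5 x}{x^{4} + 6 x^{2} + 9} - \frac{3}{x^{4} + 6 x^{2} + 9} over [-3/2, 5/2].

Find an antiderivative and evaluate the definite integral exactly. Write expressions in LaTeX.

Antiderivative: F(x) = \frac{- \frac{x}{2} - \frac{5}{4}}{\frac{x^{2}}{2} + \frac{3}{2}}; value = - \frac{272}{777}

f has the shape u'v + uv' for u = \frac{1}{\frac{x^{2}}{2} + \frac{3}{2}} and v = - \frac{x}{2} - \frac{5}{4} — it is the derivative of the product u*v.
F(x) = \frac{- \frac{x}{2} - \frac{5}{4}}{\frac{x^{2}}{2} + \frac{3}{2}} is an antiderivative of f.
Check: d/dx[\frac{- \frac{x}{2} - \frac{5}{4}}{\frac{x^{2}}{2} + \frac{3}{2}}] = \frac{x^{2} + 5 x - 3}{x^{4} + 6 x^{2} + 9}, which equals f(x).
F(5/2) = - \frac{20}{37}; F(-3/2) = - \frac{4}{21}.
Integral = F(5/2) - F(-3/2) = - \frac{272}{777}.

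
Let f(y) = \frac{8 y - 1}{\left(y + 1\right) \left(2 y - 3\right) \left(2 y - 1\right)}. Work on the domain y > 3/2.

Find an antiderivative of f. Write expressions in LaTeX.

The denominator factors as \left(y + 1\right) \left(2 y - 3\right) \left(2 y - 1\right); partial fractions split f into directly integrable pieces: - \frac{1}{2 y - 1} + \frac{11}{5 \left(2 y - 3\right)} - \frac{3}{5 \left(y + 1\right)}.
Check: d/dy[\frac{11 \log{\left(y - \frac{3}{2} \right)} - 5 \log{\left(y - \frac{1}{2} \right)} - 6 \log{\left(y + 1 \right)}}{10}] = \frac{8 y - 1}{4 y^{3} - 4 y^{2} - 5 y + 3}, which equals f(y).

An antiderivative is F(y) = \frac{11 \log{\left(y - \frac{3}{2} \right)} - 5 \log{\left(y - \frac{1}{2} \right)} - 6 \log{\left(y + 1 \right)}}{10}.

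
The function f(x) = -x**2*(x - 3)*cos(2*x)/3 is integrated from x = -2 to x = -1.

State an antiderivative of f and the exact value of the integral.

Antiderivative: F(x) = -x**3*sin(2*x)/6 + x**2*sin(2*x)/2 - x**2*cos(2*x)/4 + x*sin(2*x)/4 + x*cos(2*x)/2 - sin(2*x)/4 + cos(2*x)/8; value = 31*sin(4)/12 + 15*cos(4)/8 - sin(2)/6 - 5*cos(2)/8

Since d/dx undoes antidifferentiation here, F'(x) = f(x) is required of F(x).
F(x) = -x**3*sin(2*x)/6 + x**2*sin(2*x)/2 - x**2*cos(2*x)/4 + x*sin(2*x)/4 + x*cos(2*x)/2 - sin(2*x)/4 + cos(2*x)/8 is an antiderivative of f.
Check: d/dx[-x**3*sin(2*x)/6 + x**2*sin(2*x)/2 - x**2*cos(2*x)/4 + x*sin(2*x)/4 + x*cos(2*x)/2 - sin(2*x)/4 + cos(2*x)/8] = -x**3*cos(2*x)/3 + x**2*cos(2*x), which equals f(x).
F(-1) = -sin(2)/6 - 5*cos(2)/8; F(-2) = -15*cos(4)/8 - 31*sin(4)/12.
Integral = F(-1) - F(-2) = 31*sin(4)/12 + 15*cos(4)/8 - sin(2)/6 - 5*cos(2)/8.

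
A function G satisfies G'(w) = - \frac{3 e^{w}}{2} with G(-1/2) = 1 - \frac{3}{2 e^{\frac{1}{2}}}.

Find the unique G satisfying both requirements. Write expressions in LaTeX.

Differentiate the proposed G(w) back; it has to land on the given G'(w).
A general antiderivative is - \frac{3 e^{w}}{2} + C.
The condition gives C = 1 - \frac{3}{2 e^{\frac{1}{2}}} - (- \frac{3}{2 e^{\frac{1}{2}}}) = 1.
So G(w) = 1 - \frac{3 e^{w}}{2}.
Check: d/dw[1 - \frac{3 e^{w}}{2}] = - \frac{3 e^{w}}{2} = G'(w).

G(w) = 1 - \frac{3 e^{w}}{2}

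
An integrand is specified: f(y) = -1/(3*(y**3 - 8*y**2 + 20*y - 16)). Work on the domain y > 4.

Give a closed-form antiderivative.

The denominator factors as 3*(y - 4)*(y - 2)**2; partial fractions split f into directly integrable pieces: 1/(12*(y - 2)) + 1/(6*(y - 2)**2) - 1/(12*(y - 4)).
Check: d/dy[(-y*log(y - 4) + y*log(y - 2) + 2*log(y - 4) - 2*log(y - 2) - 2)/(12*y - 24)] = -1/(3*y**3 - 24*y**2 + 60*y - 48), which equals f(y).

An antiderivative is F(y) = (-y*log(y - 4) + y*log(y - 2) + 2*log(y - 4) - 2*log(y - 2) - 2)/(12*y - 24).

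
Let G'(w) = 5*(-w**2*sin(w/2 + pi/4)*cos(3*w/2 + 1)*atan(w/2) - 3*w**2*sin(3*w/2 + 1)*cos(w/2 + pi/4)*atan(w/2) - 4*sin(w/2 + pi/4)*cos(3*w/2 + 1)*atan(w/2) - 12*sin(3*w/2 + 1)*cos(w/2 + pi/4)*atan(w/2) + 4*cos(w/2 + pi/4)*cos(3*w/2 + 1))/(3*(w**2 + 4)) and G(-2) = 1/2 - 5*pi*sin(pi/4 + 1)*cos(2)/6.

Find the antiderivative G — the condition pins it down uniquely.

G(w) = 10*cos(w/2 + pi/4)*cos(3*w/2 + 1)*atan(w/2)/3 + 1/2

Differentiate the proposed G(w) back; it has to land on the given G'(w).
A general antiderivative is 10*cos(w/2 + pi/4)*cos(3*w/2 + 1)*atan(w/2)/3 + C.
The condition gives C = 1/2 - 5*pi*sin(pi/4 + 1)*cos(2)/6 - (-5*pi*sin(pi/4 + 1)*cos(2)/6) = 1/2.
So G(w) = 10*cos(w/2 + pi/4)*cos(3*w/2 + 1)*atan(w/2)/3 + 1/2.
Check: d/dw[10*cos(w/2 + pi/4)*cos(3*w/2 + 1)*atan(w/2)/3 + 1/2] = (-5*w**2*sin(w/2 + pi/4)*cos(3*w/2 + 1)*atan(w/2) - 15*w**2*sin(3*w/2 + 1)*cos(w/2 + pi/4)*atan(w/2) - 20*sin(w/2 + pi/4)*cos(3*w/2 + 1)*atan(w/2) - 60*sin(3*w/2 + 1)*cos(w/2 + pi/4)*atan(w/2) + 20*cos(w/2 + pi/4)*cos(3*w/2 + 1))/(3*w**2 + 12), which equals G'(w).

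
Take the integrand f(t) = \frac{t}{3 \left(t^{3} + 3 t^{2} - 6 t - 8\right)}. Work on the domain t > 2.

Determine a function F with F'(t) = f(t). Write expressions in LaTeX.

An antiderivative is F(t) = \frac{- 2 \log{\left(t + 4 \right)} + \log{\left(t^{2} - t - 2 \right)}}{27}.

Factor the denominator (3 \left(t - 2\right) \left(t + 1\right) \left(t + 4\right)) and decompose: f = - \frac{2}{27 \left(t + 4\right)} + \frac{1}{27 \left(t + 1\right)} + \frac{1}{27 \left(t - 2\right)}; each piece integrates to a log, atan, or power term.
Check: d/dt[\frac{- 2 \log{\left(t + 4 \right)} + \log{\left(t^{2} - t - 2 \right)}}{27}] = \frac{t}{3 t^{3} + 9 t^{2} - 18 t - 24}, which equals f(t).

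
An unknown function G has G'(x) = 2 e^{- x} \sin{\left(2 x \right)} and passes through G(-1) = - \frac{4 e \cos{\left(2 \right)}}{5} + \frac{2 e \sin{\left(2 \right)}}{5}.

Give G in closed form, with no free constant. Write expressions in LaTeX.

G(x) = \frac{\left(- 2 \sin{\left(2 x \right)} - 4 \cos{\left(2 x \right)}\right) e^{- x}}{5}

Check a candidate G(x) by differentiating: d/dx[G] must match the given G'(x).
A general antiderivative is - \frac{2 e^{- x} \sin{\left(2 x \right)}}{5} - \frac{4 e^{- x} \cos{\left(2 x \right)}}{5} + C.
The condition gives C = - \frac{4 e \cos{\left(2 \right)}}{5} + \frac{2 e \sin{\left(2 \right)}}{5} - (- \frac{4 e \cos{\left(2 \right)}}{5} + \frac{2 e \sin{\left(2 \right)}}{5}) = 0.
So G(x) = \frac{\left(- 2 \sin{\left(2 x \right)} - 4 \cos{\left(2 x \right)}\right) e^{- x}}{5}.
Check: d/dx[\frac{\left(- 2 \sin{\left(2 x \right)} - 4 \cos{\left(2 x \right)}\right) e^{- x}}{5}] = 2 e^{- x} \sin{\left(2 x \right)} = G'(x).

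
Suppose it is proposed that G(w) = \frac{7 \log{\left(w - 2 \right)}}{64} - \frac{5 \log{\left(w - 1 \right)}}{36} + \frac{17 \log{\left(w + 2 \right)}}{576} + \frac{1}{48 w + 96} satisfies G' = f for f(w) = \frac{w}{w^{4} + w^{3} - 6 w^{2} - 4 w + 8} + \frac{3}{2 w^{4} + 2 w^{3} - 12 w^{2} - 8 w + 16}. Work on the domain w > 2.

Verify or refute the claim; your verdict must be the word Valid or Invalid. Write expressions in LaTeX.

Invalid: d/dw[G] - f = \frac{- 2 w - 3}{4 w^{4} + 4 w^{3} - 24 w^{2} - 16 w + 32}, which is not 0.

d/dw[G] = \frac{2 w + 3}{4 w^{4} + 4 w^{3} - 24 w^{2} - 16 w + 32}
d/dw[G] - f(w) = \frac{- 2 w - 3}{4 w^{4} + 4 w^{3} - 24 w^{2} - 16 w + 32} != 0.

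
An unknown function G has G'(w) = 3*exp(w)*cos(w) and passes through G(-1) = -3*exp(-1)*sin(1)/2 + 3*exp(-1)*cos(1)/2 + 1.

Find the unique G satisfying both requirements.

G(w) = 3*exp(w)*sin(w)/2 + 3*exp(w)*cos(w)/2 + 1

A first test for any G(w): its w-derivative must equal the given G'(w).
A general antiderivative is 3*exp(w)*sin(w)/2 + 3*exp(w)*cos(w)/2 + C.
The condition gives C = -3*exp(-1)*sin(1)/2 + 3*exp(-1)*cos(1)/2 + 1 - (-3*exp(-1)*sin(1)/2 + 3*exp(-1)*cos(1)/2) = 1.
So G(w) = 3*exp(w)*sin(w)/2 + 3*exp(w)*cos(w)/2 + 1.
Check: d/dw[3*exp(w)*sin(w)/2 + 3*exp(w)*cos(w)/2 + 1] = 3*exp(w)*cos(w) = G'(w).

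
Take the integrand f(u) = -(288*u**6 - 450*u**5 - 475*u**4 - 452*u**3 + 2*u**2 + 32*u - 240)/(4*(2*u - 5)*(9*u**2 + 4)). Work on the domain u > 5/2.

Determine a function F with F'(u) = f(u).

Recover f(u) by differentiating a candidate F(u); any mismatch rules it out.
Check: d/du[-u**4 - 5*u**3/4 - u**2/2 + u - 5*log(2*u - 5)/4 - 3*atan(3*u/2)] = (-288*u**6 + 450*u**5 + 475*u**4 + 452*u**3 - 2*u**2 - 32*u + 240)/(72*u**3 - 180*u**2 + 32*u - 80), which equals f(u).

An antiderivative is F(u) = -u**4 - 5*u**3/4 - u**2/2 + u - 5*log(2*u - 5)/4 - 3*atan(3*u/2).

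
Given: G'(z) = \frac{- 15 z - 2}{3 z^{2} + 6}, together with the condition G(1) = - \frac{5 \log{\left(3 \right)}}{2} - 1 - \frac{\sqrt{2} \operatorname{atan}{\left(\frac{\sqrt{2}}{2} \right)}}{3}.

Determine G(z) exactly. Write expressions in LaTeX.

Check a candidate G(z) by differentiating: d/dz[G] must match the given G'(z).
A general antiderivative is - \frac{5 \log{\left(z^{2} + 2 \right)}}{2} - \frac{\sqrt{2} \operatorname{atan}{\left(\frac{\sqrt{2} z}{2} \right)}}{3} + C.
The condition gives C = - \frac{5 \log{\left(3 \right)}}{2} - 1 - \frac{\sqrt{2} \operatorname{atan}{\left(\frac{\sqrt{2}}{2} \right)}}{3} - (- \frac{5 \log{\left(3 \right)}}{2} - \frac{\sqrt{2} \operatorname{atan}{\left(\frac{\sqrt{2}}{2} \right)}}{3}) = -1.
So G(z) = \frac{- 15 \log{\left(z^{2} + 2 \right)} - 2 \sqrt{2} \operatorname{atan}{\left(\frac{\sqrt{2} z}{2} \right)} - 6}{6}.
Check: d/dz[\frac{- 15 \log{\left(z^{2} + 2 \right)} - 2 \sqrt{2} \operatorname{atan}{\left(\frac{\sqrt{2} z}{2} \right)} - 6}{6}] = \frac{- 15 z - 2}{3 z^{2} + 6} = G'(z).

G(z) = \frac{- 15 \log{\left(z^{2} + 2 \right)} - 2 \sqrt{2} \operatorname{atan}{\left(\frac{\sqrt{2} z}{2} \right)} - 6}{6}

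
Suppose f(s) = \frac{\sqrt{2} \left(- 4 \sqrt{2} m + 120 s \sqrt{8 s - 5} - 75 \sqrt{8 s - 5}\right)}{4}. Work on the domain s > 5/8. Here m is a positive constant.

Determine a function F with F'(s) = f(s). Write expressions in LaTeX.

An antiderivative is F(s) = \frac{- 32 m s + 192 \sqrt{2} s^{2} \sqrt{8 s - 5} - 240 \sqrt{2} s \sqrt{8 s - 5} + 75 \sqrt{2} \sqrt{8 s - 5}}{16}.

For F(s) to be correct the identity F'(s) - f(s) = 0 must hold.
Check: d/ds[\frac{- 32 m s + 192 \sqrt{2} s^{2} \sqrt{8 s - 5} - 240 \sqrt{2} s \sqrt{8 s - 5} + 75 \sqrt{2} \sqrt{8 s - 5}}{16}] = \frac{- 8 m \sqrt{8 s - 5} + 960 \sqrt{2} s^{2} - 1200 \sqrt{2} s + 375 \sqrt{2}}{4 \sqrt{8 s - 5}}, which equals f(s).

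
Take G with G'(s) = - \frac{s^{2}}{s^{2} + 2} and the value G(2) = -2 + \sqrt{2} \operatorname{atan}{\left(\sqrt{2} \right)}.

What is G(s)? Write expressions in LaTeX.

G(s) = - s + \sqrt{2} \operatorname{atan}{\left(\frac{\sqrt{2} s}{2} \right)}

A first test for any G(s): its s-derivative must equal the given G'(s).
A general antiderivative is - s + \sqrt{2} \operatorname{atan}{\left(\frac{\sqrt{2} s}{2} \right)} + C.
The condition gives C = -2 + \sqrt{2} \operatorname{atan}{\left(\sqrt{2} \right)} - (-2 + \sqrt{2} \operatorname{atan}{\left(\sqrt{2} \right)}) = 0.
So G(s) = - s + \sqrt{2} \operatorname{atan}{\left(\frac{\sqrt{2} s}{2} \right)}.
Check: d/ds[- s + \sqrt{2} \operatorname{atan}{\left(\frac{\sqrt{2} s}{2} \right)}] = - \frac{s^{2}}{s^{2} + 2} = G'(s).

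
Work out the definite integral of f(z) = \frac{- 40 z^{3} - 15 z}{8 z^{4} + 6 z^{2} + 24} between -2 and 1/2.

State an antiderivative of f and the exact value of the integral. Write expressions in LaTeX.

Antiderivative: F(z) = - \frac{5 \log{\left(\frac{2 z^{4}}{3} + \frac{z^{2}}{2} + 2 \right)}}{4}; value = - \frac{5 \log{\left(\frac{13}{6} \right)}}{4} + \frac{5 \log{\left(\frac{44}{3} \right)}}{4}

The substitution u = \frac{2 z^{4}}{3} + \frac{z^{2}}{2} + 2 works: f is exactly (dF/du)*(du/dz) for that inner function.
F(z) = - \frac{5 \log{\left(\frac{2 z^{4}}{3} + \frac{z^{2}}{2} + 2 \right)}}{4} is an antiderivative of f.
Check: d/dz[- \frac{5 \log{\left(\frac{2 z^{4}}{3} + \frac{z^{2}}{2} + 2 \right)}}{4}] = \frac{- 40 z^{3} - 15 z}{8 z^{4} + 6 z^{2} + 24} = f(z).
F(1/2) = - \frac{5 \log{\left(\frac{13}{6} \right)}}{4}; F(-2) = - \frac{5 \log{\left(\frac{44}{3} \right)}}{4}.
Integral = F(1/2) - F(-2) = - \frac{5 \log{\left(\frac{13}{6} \right)}}{4} + \frac{5 \log{\left(\frac{44}{3} \right)}}{4}.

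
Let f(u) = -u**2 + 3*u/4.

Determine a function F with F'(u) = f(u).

An antiderivative is F(u) = u**2*(9 - 8*u)/24.

The integrand splits into summands that can be handled one at a time.
Check: d/du[u**2*(9 - 8*u)/24] = -u**2 + 3*u/4 = f(u).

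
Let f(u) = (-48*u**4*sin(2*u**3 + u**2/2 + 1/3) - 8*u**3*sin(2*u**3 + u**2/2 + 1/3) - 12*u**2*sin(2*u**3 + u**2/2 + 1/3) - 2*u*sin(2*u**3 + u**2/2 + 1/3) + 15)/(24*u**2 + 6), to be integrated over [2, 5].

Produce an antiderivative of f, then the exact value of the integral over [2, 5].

A candidate is checked by its d/du: the result must match f(u).
F(u) = cos(2*u**3 + u**2/2 + 1/3)/3 + 5*atan(2*u)/4 is an antiderivative of f.
Check: d/du[cos(2*u**3 + u**2/2 + 1/3)/3 + 5*atan(2*u)/4] = (-48*u**4*sin(2*u**3 + u**2/2 + 1/3) - 8*u**3*sin(2*u**3 + u**2/2 + 1/3) - 12*u**2*sin(2*u**3 + u**2/2 + 1/3) - 2*u*sin(2*u**3 + u**2/2 + 1/3) + 15)/(24*u**2 + 6) = f(u).
F(5) = cos(1577/6)/3 + 5*atan(10)/4; F(2) = cos(55/3)/3 + 5*atan(4)/4.
Integral = F(5) - F(2) = -5*atan(4)/4 - cos(55/3)/3 + cos(1577/6)/3 + 5*atan(10)/4.

Antiderivative: F(u) = cos(2*u**3 + u**2/2 + 1/3)/3 + 5*atan(2*u)/4; value = -5*atan(4)/4 - cos(55/3)/3 + cos(1577/6)/3 + 5*atan(10)/4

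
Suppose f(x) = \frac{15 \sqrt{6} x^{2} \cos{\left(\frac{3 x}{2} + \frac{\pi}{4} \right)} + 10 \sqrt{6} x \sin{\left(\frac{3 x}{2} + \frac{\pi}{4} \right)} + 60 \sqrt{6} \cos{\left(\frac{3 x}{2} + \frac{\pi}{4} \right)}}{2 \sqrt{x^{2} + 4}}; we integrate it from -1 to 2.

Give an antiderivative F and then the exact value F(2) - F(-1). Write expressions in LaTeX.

f has the shape u'v + uv' for u = 10 \sqrt{\frac{3 x^{2}}{2} + 6} and v = \sin{\left(\frac{3 x}{2} + \frac{\pi}{4} \right)} — it is the derivative of the product u*v.
F(x) = 5 \sqrt{6} \sqrt{x^{2} + 4} \sin{\left(\frac{3 x}{2} + \frac{\pi}{4} \right)} is an antiderivative of f.
Check: d/dx[5 \sqrt{6} \sqrt{x^{2} + 4} \sin{\left(\frac{3 x}{2} + \frac{\pi}{4} \right)}] = \frac{15 \sqrt{6} x^{2} \cos{\left(\frac{3 x}{2} + \frac{\pi}{4} \right)} + 10 \sqrt{6} x \sin{\left(\frac{3 x}{2} + \frac{\pi}{4} \right)} + 60 \sqrt{6} \cos{\left(\frac{3 x}{2} + \frac{\pi}{4} \right)}}{2 \sqrt{x^{2} + 4}} = f(x).
F(2) = 20 \sqrt{3} \sin{\left(\frac{\pi}{4} + 3 \right)}; F(-1) = 5 \sqrt{30} \cos{\left(\frac{\pi}{4} + \frac{3}{2} \right)}.
Integral = F(2) - F(-1) = 20 \sqrt{3} \sin{\left(\frac{\pi}{4} + 3 \right)} - 5 \sqrt{30} \cos{\left(\frac{\pi}{4} + \frac{3}{2} \right)}.

Antiderivative: F(x) = 5 \sqrt{6} \sqrt{x^{2} + 4} \sin{\left(\frac{3 x}{2} + \frac{\pi}{4} \right)}; value = 20 \sqrt{3} \sin{\left(\frac{\pi}{4} + 3 \right)} - 5 \sqrt{30} \cos{\left(\frac{\pi}{4} + \frac{3}{2} \right)}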